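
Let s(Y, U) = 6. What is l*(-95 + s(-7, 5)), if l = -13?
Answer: 1157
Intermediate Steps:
l*(-95 + s(-7, 5)) = -13*(-95 + 6) = -13*(-89) = 1157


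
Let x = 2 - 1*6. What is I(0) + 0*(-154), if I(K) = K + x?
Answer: -4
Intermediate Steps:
x = -4 (x = 2 - 6 = -4)
I(K) = -4 + K (I(K) = K - 4 = -4 + K)
I(0) + 0*(-154) = (-4 + 0) + 0*(-154) = -4 + 0 = -4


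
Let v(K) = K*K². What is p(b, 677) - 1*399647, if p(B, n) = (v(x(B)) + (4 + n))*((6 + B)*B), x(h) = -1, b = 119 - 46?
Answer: 3521913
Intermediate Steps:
b = 73
v(K) = K³
p(B, n) = B*(3 + n)*(6 + B) (p(B, n) = ((-1)³ + (4 + n))*((6 + B)*B) = (-1 + (4 + n))*(B*(6 + B)) = (3 + n)*(B*(6 + B)) = B*(3 + n)*(6 + B))
p(b, 677) - 1*399647 = 73*(18 + 3*73 + 6*677 + 73*677) - 1*399647 = 73*(18 + 219 + 4062 + 49421) - 399647 = 73*53720 - 399647 = 3921560 - 399647 = 3521913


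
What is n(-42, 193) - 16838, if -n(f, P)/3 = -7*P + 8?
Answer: -12809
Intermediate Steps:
n(f, P) = -24 + 21*P (n(f, P) = -3*(-7*P + 8) = -3*(8 - 7*P) = -24 + 21*P)
n(-42, 193) - 16838 = (-24 + 21*193) - 16838 = (-24 + 4053) - 16838 = 4029 - 16838 = -12809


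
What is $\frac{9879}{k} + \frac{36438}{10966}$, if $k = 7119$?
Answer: $\frac{61289206}{13011159} \approx 4.7105$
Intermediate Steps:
$\frac{9879}{k} + \frac{36438}{10966} = \frac{9879}{7119} + \frac{36438}{10966} = 9879 \cdot \frac{1}{7119} + 36438 \cdot \frac{1}{10966} = \frac{3293}{2373} + \frac{18219}{5483} = \frac{61289206}{13011159}$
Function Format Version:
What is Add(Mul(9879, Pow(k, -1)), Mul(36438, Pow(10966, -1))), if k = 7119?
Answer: Rational(61289206, 13011159) ≈ 4.7105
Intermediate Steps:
Add(Mul(9879, Pow(k, -1)), Mul(36438, Pow(10966, -1))) = Add(Mul(9879, Pow(7119, -1)), Mul(36438, Pow(10966, -1))) = Add(Mul(9879, Rational(1, 7119)), Mul(36438, Rational(1, 10966))) = Add(Rational(3293, 2373), Rational(18219, 5483)) = Rational(61289206, 13011159)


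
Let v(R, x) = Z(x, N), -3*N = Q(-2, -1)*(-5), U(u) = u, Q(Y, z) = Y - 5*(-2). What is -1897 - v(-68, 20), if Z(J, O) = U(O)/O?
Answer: -1898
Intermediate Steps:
Q(Y, z) = 10 + Y (Q(Y, z) = Y + 10 = 10 + Y)
N = 40/3 (N = -(10 - 2)*(-5)/3 = -8*(-5)/3 = -⅓*(-40) = 40/3 ≈ 13.333)
Z(J, O) = 1 (Z(J, O) = O/O = 1)
v(R, x) = 1
-1897 - v(-68, 20) = -1897 - 1*1 = -1897 - 1 = -1898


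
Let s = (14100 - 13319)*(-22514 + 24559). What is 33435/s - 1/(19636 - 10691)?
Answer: 59495786/2857292405 ≈ 0.020822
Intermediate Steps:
s = 1597145 (s = 781*2045 = 1597145)
33435/s - 1/(19636 - 10691) = 33435/1597145 - 1/(19636 - 10691) = 33435*(1/1597145) - 1/8945 = 6687/319429 - 1*1/8945 = 6687/319429 - 1/8945 = 59495786/2857292405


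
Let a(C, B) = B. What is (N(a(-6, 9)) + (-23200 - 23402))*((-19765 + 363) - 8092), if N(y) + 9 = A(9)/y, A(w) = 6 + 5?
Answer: 11533403072/9 ≈ 1.2815e+9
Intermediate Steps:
A(w) = 11
N(y) = -9 + 11/y
(N(a(-6, 9)) + (-23200 - 23402))*((-19765 + 363) - 8092) = ((-9 + 11/9) + (-23200 - 23402))*((-19765 + 363) - 8092) = ((-9 + 11*(⅑)) - 46602)*(-19402 - 8092) = ((-9 + 11/9) - 46602)*(-27494) = (-70/9 - 46602)*(-27494) = -419488/9*(-27494) = 11533403072/9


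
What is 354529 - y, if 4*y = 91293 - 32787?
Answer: 679805/2 ≈ 3.3990e+5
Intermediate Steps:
y = 29253/2 (y = (91293 - 32787)/4 = (¼)*58506 = 29253/2 ≈ 14627.)
354529 - y = 354529 - 1*29253/2 = 354529 - 29253/2 = 679805/2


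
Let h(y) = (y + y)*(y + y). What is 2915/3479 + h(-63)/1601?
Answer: 59899519/5569879 ≈ 10.754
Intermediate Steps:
h(y) = 4*y² (h(y) = (2*y)*(2*y) = 4*y²)
2915/3479 + h(-63)/1601 = 2915/3479 + (4*(-63)²)/1601 = 2915*(1/3479) + (4*3969)*(1/1601) = 2915/3479 + 15876*(1/1601) = 2915/3479 + 15876/1601 = 59899519/5569879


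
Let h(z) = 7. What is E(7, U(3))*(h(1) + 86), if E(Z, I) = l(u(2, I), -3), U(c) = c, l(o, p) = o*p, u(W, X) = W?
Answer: -558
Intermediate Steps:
E(Z, I) = -6 (E(Z, I) = 2*(-3) = -6)
E(7, U(3))*(h(1) + 86) = -6*(7 + 86) = -6*93 = -558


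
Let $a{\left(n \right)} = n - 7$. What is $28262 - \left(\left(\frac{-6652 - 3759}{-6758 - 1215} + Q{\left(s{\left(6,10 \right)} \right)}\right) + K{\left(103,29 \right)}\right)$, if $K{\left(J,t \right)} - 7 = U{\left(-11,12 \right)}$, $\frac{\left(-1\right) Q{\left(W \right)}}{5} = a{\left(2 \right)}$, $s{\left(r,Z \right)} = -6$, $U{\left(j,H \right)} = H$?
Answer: $\frac{224971703}{7973} \approx 28217.0$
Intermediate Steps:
$a{\left(n \right)} = -7 + n$
$Q{\left(W \right)} = 25$ ($Q{\left(W \right)} = - 5 \left(-7 + 2\right) = \left(-5\right) \left(-5\right) = 25$)
$K{\left(J,t \right)} = 19$ ($K{\left(J,t \right)} = 7 + 12 = 19$)
$28262 - \left(\left(\frac{-6652 - 3759}{-6758 - 1215} + Q{\left(s{\left(6,10 \right)} \right)}\right) + K{\left(103,29 \right)}\right) = 28262 - \left(\left(\frac{-6652 - 3759}{-6758 - 1215} + 25\right) + 19\right) = 28262 - \left(\left(- \frac{10411}{-7973} + 25\right) + 19\right) = 28262 - \left(\left(\left(-10411\right) \left(- \frac{1}{7973}\right) + 25\right) + 19\right) = 28262 - \left(\left(\frac{10411}{7973} + 25\right) + 19\right) = 28262 - \left(\frac{209736}{7973} + 19\right) = 28262 - \frac{361223}{7973} = \frac{224971703}{7973}$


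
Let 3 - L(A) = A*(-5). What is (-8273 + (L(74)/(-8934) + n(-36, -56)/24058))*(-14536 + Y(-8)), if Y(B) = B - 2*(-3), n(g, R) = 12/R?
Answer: 30159361252735613/250756534 ≈ 1.2027e+8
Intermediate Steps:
L(A) = 3 + 5*A (L(A) = 3 - A*(-5) = 3 - (-5)*A = 3 + 5*A)
Y(B) = 6 + B (Y(B) = B + 6 = 6 + B)
(-8273 + (L(74)/(-8934) + n(-36, -56)/24058))*(-14536 + Y(-8)) = (-8273 + ((3 + 5*74)/(-8934) + (12/(-56))/24058))*(-14536 + (6 - 8)) = (-8273 + ((3 + 370)*(-1/8934) + (12*(-1/56))*(1/24058)))*(-14536 - 2) = (-8273 + (373*(-1/8934) - 3/14*1/24058))*(-14538) = (-8273 + (-373/8934 - 3/336812))*(-14538) = (-8273 - 62828839/1504539204)*(-14538) = -12447115663531/1504539204*(-14538) = 30159361252735613/250756534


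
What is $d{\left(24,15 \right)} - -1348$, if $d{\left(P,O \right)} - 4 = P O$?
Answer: $1712$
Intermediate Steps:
$d{\left(P,O \right)} = 4 + O P$ ($d{\left(P,O \right)} = 4 + P O = 4 + O P$)
$d{\left(24,15 \right)} - -1348 = \left(4 + 15 \cdot 24\right) - -1348 = \left(4 + 360\right) + 1348 = 364 + 1348 = 1712$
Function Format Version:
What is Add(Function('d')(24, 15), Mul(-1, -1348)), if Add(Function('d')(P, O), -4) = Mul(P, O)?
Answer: 1712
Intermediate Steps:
Function('d')(P, O) = Add(4, Mul(O, P)) (Function('d')(P, O) = Add(4, Mul(P, O)) = Add(4, Mul(O, P)))
Add(Function('d')(24, 15), Mul(-1, -1348)) = Add(Add(4, Mul(15, 24)), Mul(-1, -1348)) = Add(Add(4, 360), 1348) = Add(364, 1348) = 1712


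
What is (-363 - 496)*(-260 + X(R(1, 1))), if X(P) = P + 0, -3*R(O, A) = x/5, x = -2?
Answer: 3348382/15 ≈ 2.2323e+5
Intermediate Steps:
R(O, A) = 2/15 (R(O, A) = -(-2)/(3*5) = -⅓*(-⅖) = 2/15)
X(P) = P
(-363 - 496)*(-260 + X(R(1, 1))) = (-363 - 496)*(-260 + 2/15) = -859*(-3898/15) = 3348382/15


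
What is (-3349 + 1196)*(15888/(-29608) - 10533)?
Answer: 83933884707/3701 ≈ 2.2679e+7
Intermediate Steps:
(-3349 + 1196)*(15888/(-29608) - 10533) = -2153*(15888*(-1/29608) - 10533) = -2153*(-1986/3701 - 10533) = -2153*(-38984619/3701) = 83933884707/3701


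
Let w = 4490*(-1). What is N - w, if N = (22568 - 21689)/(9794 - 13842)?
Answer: 18174641/4048 ≈ 4489.8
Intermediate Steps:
w = -4490
N = -879/4048 (N = 879/(-4048) = 879*(-1/4048) = -879/4048 ≈ -0.21714)
N - w = -879/4048 - 1*(-4490) = -879/4048 + 4490 = 18174641/4048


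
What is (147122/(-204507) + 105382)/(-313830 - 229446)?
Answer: -5387802388/27775936233 ≈ -0.19397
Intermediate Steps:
(147122/(-204507) + 105382)/(-313830 - 229446) = (147122*(-1/204507) + 105382)/(-543276) = (-147122/204507 + 105382)*(-1/543276) = (21551209552/204507)*(-1/543276) = -5387802388/27775936233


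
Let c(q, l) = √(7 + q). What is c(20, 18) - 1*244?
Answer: -244 + 3*√3 ≈ -238.80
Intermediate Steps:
c(20, 18) - 1*244 = √(7 + 20) - 1*244 = √27 - 244 = 3*√3 - 244 = -244 + 3*√3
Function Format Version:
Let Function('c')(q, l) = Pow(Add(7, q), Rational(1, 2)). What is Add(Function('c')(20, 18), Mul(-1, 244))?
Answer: Add(-244, Mul(3, Pow(3, Rational(1, 2)))) ≈ -238.80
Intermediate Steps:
Add(Function('c')(20, 18), Mul(-1, 244)) = Add(Pow(Add(7, 20), Rational(1, 2)), Mul(-1, 244)) = Add(Pow(27, Rational(1, 2)), -244) = Add(Mul(3, Pow(3, Rational(1, 2))), -244) = Add(-244, Mul(3, Pow(3, Rational(1, 2))))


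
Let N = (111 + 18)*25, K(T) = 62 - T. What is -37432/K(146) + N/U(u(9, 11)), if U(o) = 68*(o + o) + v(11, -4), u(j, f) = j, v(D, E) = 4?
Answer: 11559349/25788 ≈ 448.25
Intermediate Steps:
N = 3225 (N = 129*25 = 3225)
U(o) = 4 + 136*o (U(o) = 68*(o + o) + 4 = 68*(2*o) + 4 = 136*o + 4 = 4 + 136*o)
-37432/K(146) + N/U(u(9, 11)) = -37432/(62 - 1*146) + 3225/(4 + 136*9) = -37432/(62 - 146) + 3225/(4 + 1224) = -37432/(-84) + 3225/1228 = -37432*(-1/84) + 3225*(1/1228) = 9358/21 + 3225/1228 = 11559349/25788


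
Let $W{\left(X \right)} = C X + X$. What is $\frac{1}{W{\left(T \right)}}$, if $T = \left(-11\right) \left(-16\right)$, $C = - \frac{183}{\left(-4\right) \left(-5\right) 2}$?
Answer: $- \frac{5}{3146} \approx -0.0015893$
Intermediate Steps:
$C = - \frac{183}{40}$ ($C = - \frac{183}{20 \cdot 2} = - \frac{183}{40} \approx -4.575$)
$T = 176$
$W{\left(X \right)} = - \frac{143 X}{40}$ ($W{\left(X \right)} = - \frac{183 X}{40} + X = - \frac{143 X}{40}$)
$\frac{1}{W{\left(T \right)}} = \frac{1}{\left(- \frac{143}{40}\right) 176} = \frac{1}{- \frac{3146}{5}} = - \frac{5}{3146}$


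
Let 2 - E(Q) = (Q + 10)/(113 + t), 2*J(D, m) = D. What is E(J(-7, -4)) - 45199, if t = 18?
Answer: -11841627/262 ≈ -45197.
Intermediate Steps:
J(D, m) = D/2
E(Q) = 252/131 - Q/131 (E(Q) = 2 - (Q + 10)/(113 + 18) = 2 - (10 + Q)/131 = 2 - (10/131 + Q/131) = 2 + (-10/131 - Q/131) = 252/131 - Q/131)
E(J(-7, -4)) - 45199 = (252/131 - (-7)/262) - 45199 = (252/131 - 1/131*(-7/2)) - 45199 = (252/131 + 7/262) - 45199 = 511/262 - 45199 = -11841627/262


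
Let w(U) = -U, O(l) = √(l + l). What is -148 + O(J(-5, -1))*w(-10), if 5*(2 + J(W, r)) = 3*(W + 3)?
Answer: -148 + 8*I*√10 ≈ -148.0 + 25.298*I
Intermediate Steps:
J(W, r) = -⅕ + 3*W/5 (J(W, r) = -2 + (3*(W + 3))/5 = -2 + (3*(3 + W))/5 = -2 + (9 + 3*W)/5 = -2 + (9/5 + 3*W/5) = -⅕ + 3*W/5)
O(l) = √2*√l (O(l) = √(2*l) = √2*√l)
-148 + O(J(-5, -1))*w(-10) = -148 + (√2*√(-⅕ + (⅗)*(-5)))*(-1*(-10)) = -148 + (√2*√(-⅕ - 3))*10 = -148 + (√2*√(-16/5))*10 = -148 + (√2*(4*I*√5/5))*10 = -148 + (4*I*√10/5)*10 = -148 + 8*I*√10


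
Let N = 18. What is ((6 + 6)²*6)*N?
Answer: 15552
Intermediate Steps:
((6 + 6)²*6)*N = ((6 + 6)²*6)*18 = (12²*6)*18 = (144*6)*18 = 864*18 = 15552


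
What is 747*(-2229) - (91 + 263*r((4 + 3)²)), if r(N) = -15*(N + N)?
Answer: -1278544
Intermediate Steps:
r(N) = -30*N
747*(-2229) - (91 + 263*r((4 + 3)²)) = 747*(-2229) - (91 + 263*(-30*(4 + 3)²)) = -1665063 - (91 + 263*(-30*7²)) = -1665063 - (91 + 263*(-30*49)) = -1665063 - (91 + 263*(-1470)) = -1665063 - (91 - 386610) = -1665063 - 1*(-386519) = -1665063 + 386519 = -1278544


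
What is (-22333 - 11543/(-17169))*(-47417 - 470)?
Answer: 189288787114/177 ≈ 1.0694e+9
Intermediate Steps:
(-22333 - 11543/(-17169))*(-47417 - 470) = (-22333 - 11543*(-1/17169))*(-47887) = (-22333 + 119/177)*(-47887) = -3952822/177*(-47887) = 189288787114/177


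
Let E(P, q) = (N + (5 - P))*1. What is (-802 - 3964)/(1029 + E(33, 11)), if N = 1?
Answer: -2383/501 ≈ -4.7565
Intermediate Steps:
E(P, q) = 6 - P (E(P, q) = (1 + (5 - P))*1 = (6 - P)*1 = 6 - P)
(-802 - 3964)/(1029 + E(33, 11)) = (-802 - 3964)/(1029 + (6 - 1*33)) = -4766/(1029 + (6 - 33)) = -4766/(1029 - 27) = -4766/1002 = -4766*1/1002 = -2383/501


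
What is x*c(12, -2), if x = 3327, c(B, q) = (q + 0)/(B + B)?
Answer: -1109/4 ≈ -277.25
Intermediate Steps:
c(B, q) = q/(2*B) (c(B, q) = q/((2*B)) = q*(1/(2*B)) = q/(2*B))
x*c(12, -2) = 3327*((½)*(-2)/12) = 3327*((½)*(-2)*(1/12)) = 3327*(-1/12) = -1109/4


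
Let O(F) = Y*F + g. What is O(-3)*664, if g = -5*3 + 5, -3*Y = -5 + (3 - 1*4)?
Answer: -10624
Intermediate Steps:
Y = 2 (Y = -(-5 + (3 - 1*4))/3 = -(-5 + (3 - 4))/3 = -(-5 - 1)/3 = -⅓*(-6) = 2)
g = -10 (g = -15 + 5 = -10)
O(F) = -10 + 2*F (O(F) = 2*F - 10 = -10 + 2*F)
O(-3)*664 = (-10 + 2*(-3))*664 = (-10 - 6)*664 = -16*664 = -10624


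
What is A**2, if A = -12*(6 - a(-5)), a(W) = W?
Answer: 17424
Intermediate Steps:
A = -132 (A = -12*(6 - 1*(-5)) = -12*(6 + 5) = -12*11 = -132)
A**2 = (-132)**2 = 17424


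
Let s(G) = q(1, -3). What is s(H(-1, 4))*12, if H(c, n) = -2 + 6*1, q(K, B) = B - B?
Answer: 0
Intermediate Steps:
q(K, B) = 0
H(c, n) = 4 (H(c, n) = -2 + 6 = 4)
s(G) = 0
s(H(-1, 4))*12 = 0*12 = 0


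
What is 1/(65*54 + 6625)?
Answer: 1/10135 ≈ 9.8668e-5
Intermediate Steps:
1/(65*54 + 6625) = 1/(3510 + 6625) = 1/10135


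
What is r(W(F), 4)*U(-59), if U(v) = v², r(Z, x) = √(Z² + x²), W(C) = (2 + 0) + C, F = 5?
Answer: 3481*√65 ≈ 28065.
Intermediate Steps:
W(C) = 2 + C
r(W(F), 4)*U(-59) = √((2 + 5)² + 4²)*(-59)² = √(7² + 16)*3481 = √(49 + 16)*3481 = √65*3481 = 3481*√65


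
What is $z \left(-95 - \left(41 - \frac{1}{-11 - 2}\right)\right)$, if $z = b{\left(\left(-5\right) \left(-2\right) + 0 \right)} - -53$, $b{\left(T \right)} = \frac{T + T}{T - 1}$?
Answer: $- \frac{879193}{117} \approx -7514.5$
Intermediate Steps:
$b{\left(T \right)} = \frac{2 T}{-1 + T}$
$z = \frac{497}{9}$ ($z = \frac{2 \left(\left(-5\right) \left(-2\right) + 0\right)}{-1 + \left(\left(-5\right) \left(-2\right) + 0\right)} - -53 = \frac{2 \left(10 + 0\right)}{-1 + \left(10 + 0\right)} + 53 = 2 \cdot 10 \frac{1}{-1 + 10} + 53 = 2 \cdot 10 \cdot \frac{1}{9} + 53 = \frac{20}{9} + 53 = \frac{497}{9} \approx 55.222$)
$z \left(-95 - \left(41 - \frac{1}{-11 - 2}\right)\right) = \frac{497 \left(-95 - \left(41 - \frac{1}{-11 - 2}\right)\right)}{9} = \frac{497 \left(-95 - \left(41 + \frac{1}{13}\right)\right)}{9} = \frac{497 \left(-95 - \frac{534}{13}\right)}{9} = \frac{497}{9} \left(- \frac{1769}{13}\right) = - \frac{879193}{117}$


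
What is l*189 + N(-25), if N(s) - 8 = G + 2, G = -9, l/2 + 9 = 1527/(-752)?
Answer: -1567379/376 ≈ -4168.6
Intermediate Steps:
l = -8295/376 (l = -18 + 2*(1527/(-752)) = -18 + 2*(1527*(-1/752)) = -18 + 2*(-1527/752) = -18 - 1527/376 = -8295/376 ≈ -22.061)
N(s) = 1 (N(s) = 8 + (-9 + 2) = 8 - 7 = 1)
l*189 + N(-25) = -8295/376*189 + 1 = -1567755/376 + 1 = -1567379/376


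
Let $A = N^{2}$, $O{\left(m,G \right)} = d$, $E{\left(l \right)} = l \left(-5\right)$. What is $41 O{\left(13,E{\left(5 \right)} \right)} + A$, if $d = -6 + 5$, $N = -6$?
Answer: $-5$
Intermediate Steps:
$E{\left(l \right)} = - 5 l$
$d = -1$
$O{\left(m,G \right)} = -1$
$A = 36$ ($A = \left(-6\right)^{2} = 36$)
$41 O{\left(13,E{\left(5 \right)} \right)} + A = 41 \left(-1\right) + 36 = -41 + 36 = -5$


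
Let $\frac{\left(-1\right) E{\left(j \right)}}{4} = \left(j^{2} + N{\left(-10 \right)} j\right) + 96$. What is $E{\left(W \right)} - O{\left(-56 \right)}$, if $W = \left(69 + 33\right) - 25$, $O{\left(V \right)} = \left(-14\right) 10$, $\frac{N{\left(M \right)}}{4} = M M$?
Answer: $-147160$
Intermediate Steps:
$N{\left(M \right)} = 4 M^{2}$ ($N{\left(M \right)} = 4 M M = 4 M^{2}$)
$O{\left(V \right)} = -140$
$W = 77$ ($W = 102 - 25 = 77$)
$E{\left(j \right)} = -384 - 1600 j - 4 j^{2}$ ($E{\left(j \right)} = - 4 \left(\left(j^{2} + 4 \left(-10\right)^{2} j\right) + 96\right) = - 4 \left(\left(j^{2} + 4 \cdot 100 j\right) + 96\right) = - 4 \left(\left(j^{2} + 400 j\right) + 96\right) = - 4 \left(96 + j^{2} + 400 j\right) = -384 - 1600 j - 4 j^{2}$)
$E{\left(W \right)} - O{\left(-56 \right)} = \left(-384 - 123200 - 4 \cdot 77^{2}\right) - -140 = \left(-384 - 123200 - 23716\right) + 140 = -147300 + 140 = -147160$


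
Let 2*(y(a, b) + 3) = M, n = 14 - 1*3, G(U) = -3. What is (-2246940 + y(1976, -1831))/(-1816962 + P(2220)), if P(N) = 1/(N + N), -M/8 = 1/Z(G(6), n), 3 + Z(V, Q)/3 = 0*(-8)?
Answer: 29929274840/24201933837 ≈ 1.2366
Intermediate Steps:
n = 11 (n = 14 - 3 = 11)
Z(V, Q) = -9 (Z(V, Q) = -9 + 3*(0*(-8)) = -9 + 3*0 = -9 + 0 = -9)
M = 8/9 (M = -8/(-9) = -8*(-1/9) = 8/9 ≈ 0.88889)
y(a, b) = -23/9 (y(a, b) = -3 + (1/2)*(8/9) = -3 + 4/9 = -23/9)
P(N) = 1/(2*N)
(-2246940 + y(1976, -1831))/(-1816962 + P(2220)) = (-2246940 - 23/9)/(-1816962 + (1/2)/2220) = -20222483/(9*(-1816962 + (1/2)*(1/2220))) = -20222483/(9*(-1816962 + 1/4440)) = -20222483/(9*(-8067311279/4440)) = -20222483/9*(-4440/8067311279) = 29929274840/24201933837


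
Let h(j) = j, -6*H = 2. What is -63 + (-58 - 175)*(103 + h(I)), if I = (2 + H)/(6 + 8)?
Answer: -1011769/42 ≈ -24090.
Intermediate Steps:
H = -⅓ (H = -⅙*2 = -⅓ ≈ -0.33333)
I = 5/42 (I = (2 - ⅓)/(6 + 8) = (5/3)/14 = (5/3)*(1/14) = 5/42 ≈ 0.11905)
-63 + (-58 - 175)*(103 + h(I)) = -63 + (-58 - 175)*(103 + 5/42) = -63 - 233*4331/42 = -63 - 1009123/42 = -1011769/42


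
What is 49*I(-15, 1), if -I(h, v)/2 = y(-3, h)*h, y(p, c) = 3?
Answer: 4410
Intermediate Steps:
I(h, v) = -6*h
49*I(-15, 1) = 49*(-6*(-15)) = 49*90 = 4410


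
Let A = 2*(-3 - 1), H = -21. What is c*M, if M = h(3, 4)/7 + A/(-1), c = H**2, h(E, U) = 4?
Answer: 3780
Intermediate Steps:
c = 441 (c = (-21)**2 = 441)
A = -8 (A = 2*(-4) = -8)
M = 60/7 (M = 4/7 - 8/(-1) = 4*(1/7) - 8*(-1) = 4/7 + 8 = 60/7 ≈ 8.5714)
c*M = 441*(60/7) = 3780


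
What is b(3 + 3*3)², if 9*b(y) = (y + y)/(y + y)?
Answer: 1/81 ≈ 0.012346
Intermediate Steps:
b(y) = ⅑ (b(y) = ((y + y)/(y + y))/9 = ((2*y)/((2*y)))/9 = ((2*y)*(1/(2*y)))/9 = (⅑)*1 = ⅑)
b(3 + 3*3)² = (⅑)² = 1/81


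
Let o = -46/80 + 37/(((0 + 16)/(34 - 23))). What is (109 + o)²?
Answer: 114682681/6400 ≈ 17919.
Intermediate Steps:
o = 1989/80 (o = -46*1/80 + 37/((16/11)) = -23/40 + 37/((16*(1/11))) = -23/40 + 37/(16/11) = -23/40 + 37*(11/16) = -23/40 + 407/16 = 1989/80 ≈ 24.862)
(109 + o)² = (109 + 1989/80)² = (10709/80)² = 114682681/6400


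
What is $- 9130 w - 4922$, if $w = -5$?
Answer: $40728$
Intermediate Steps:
$- 9130 w - 4922 = \left(-9130\right) \left(-5\right) - 4922 = 45650 - 4922 = 40728$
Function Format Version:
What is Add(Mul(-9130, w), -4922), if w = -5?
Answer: 40728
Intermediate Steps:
Add(Mul(-9130, w), -4922) = Add(Mul(-9130, -5), -4922) = Add(45650, -4922) = 40728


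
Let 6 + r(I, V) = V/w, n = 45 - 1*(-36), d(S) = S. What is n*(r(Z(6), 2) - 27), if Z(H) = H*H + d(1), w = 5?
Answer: -13203/5 ≈ -2640.6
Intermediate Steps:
Z(H) = 1 + H**2 (Z(H) = H*H + 1 = H**2 + 1 = 1 + H**2)
n = 81 (n = 45 + 36 = 81)
r(I, V) = -6 + V/5
n*(r(Z(6), 2) - 27) = 81*((-6 + (1/5)*2) - 27) = 81*((-6 + 2/5) - 27) = 81*(-28/5 - 27) = 81*(-163/5) = -13203/5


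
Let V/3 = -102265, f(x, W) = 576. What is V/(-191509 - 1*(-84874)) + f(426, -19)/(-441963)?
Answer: 1003930495/349101663 ≈ 2.8758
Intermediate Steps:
V = -306795 (V = 3*(-102265) = -306795)
V/(-191509 - 1*(-84874)) + f(426, -19)/(-441963) = -306795/(-191509 - 1*(-84874)) + 576/(-441963) = -306795/(-191509 + 84874) + 576*(-1/441963) = -306795/(-106635) - 64/49107 = -306795*(-1/106635) - 64/49107 = 20453/7109 - 64/49107 = 1003930495/349101663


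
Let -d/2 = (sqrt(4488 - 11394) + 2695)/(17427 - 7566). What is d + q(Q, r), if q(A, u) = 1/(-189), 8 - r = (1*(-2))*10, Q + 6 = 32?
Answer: -342857/621243 - 2*I*sqrt(6906)/9861 ≈ -0.55189 - 0.016855*I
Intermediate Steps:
Q = 26 (Q = -6 + 32 = 26)
r = 28 (r = 8 - 1*(-2)*10 = 8 - (-2)*10 = 8 - 1*(-20) = 8 + 20 = 28)
d = -5390/9861 - 2*I*sqrt(6906)/9861 (d = -2*(sqrt(4488 - 11394) + 2695)/(17427 - 7566) = -2*(sqrt(-6906) + 2695)/9861 = -2*(I*sqrt(6906) + 2695)/9861 = -2*(2695 + I*sqrt(6906))/9861 = -2*(2695/9861 + I*sqrt(6906)/9861) = -5390/9861 - 2*I*sqrt(6906)/9861 ≈ -0.5466 - 0.016855*I)
q(A, u) = -1/189
d + q(Q, r) = (-5390/9861 - 2*I*sqrt(6906)/9861) - 1/189 = -342857/621243 - 2*I*sqrt(6906)/9861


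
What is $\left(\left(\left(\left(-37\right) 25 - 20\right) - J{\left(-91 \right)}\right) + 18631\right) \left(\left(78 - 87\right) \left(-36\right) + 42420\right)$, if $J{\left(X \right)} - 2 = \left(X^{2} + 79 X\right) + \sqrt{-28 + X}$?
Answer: $709208448 - 42744 i \sqrt{119} \approx 7.0921 \cdot 10^{8} - 4.6628 \cdot 10^{5} i$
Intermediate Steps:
$J{\left(X \right)} = 2 + X^{2} + \sqrt{-28 + X} + 79 X$ ($J{\left(X \right)} = 2 + \left(\left(X^{2} + 79 X\right) + \sqrt{-28 + X}\right) = 2 + \left(X^{2} + \sqrt{-28 + X} + 79 X\right) = 2 + X^{2} + \sqrt{-28 + X} + 79 X$)
$\left(\left(\left(\left(-37\right) 25 - 20\right) - J{\left(-91 \right)}\right) + 18631\right) \left(\left(78 - 87\right) \left(-36\right) + 42420\right) = \left(\left(\left(\left(-37\right) 25 - 20\right) - \left(2 + \left(-91\right)^{2} + \sqrt{-28 - 91} + 79 \left(-91\right)\right)\right) + 18631\right) \left(\left(78 - 87\right) \left(-36\right) + 42420\right) = \left(\left(\left(-925 - 20\right) - \left(2 + 8281 + \sqrt{-119} - 7189\right)\right) + 18631\right) \left(\left(-9\right) \left(-36\right) + 42420\right) = \left(\left(-945 - \left(2 + 8281 + i \sqrt{119} - 7189\right)\right) + 18631\right) \left(324 + 42420\right) = \left(\left(-945 - \left(1094 + i \sqrt{119}\right)\right) + 18631\right) 42744 = \left(\left(-2039 - i \sqrt{119}\right) + 18631\right) 42744 = \left(16592 - i \sqrt{119}\right) 42744 = 709208448 - 42744 i \sqrt{119}$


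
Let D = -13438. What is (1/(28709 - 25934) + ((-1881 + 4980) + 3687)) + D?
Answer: -18459299/2775 ≈ -6652.0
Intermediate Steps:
(1/(28709 - 25934) + ((-1881 + 4980) + 3687)) + D = (1/(28709 - 25934) + ((-1881 + 4980) + 3687)) - 13438 = (1/2775 + (3099 + 3687)) - 13438 = (1/2775 + 6786) - 13438 = 18831151/2775 - 13438 = -18459299/2775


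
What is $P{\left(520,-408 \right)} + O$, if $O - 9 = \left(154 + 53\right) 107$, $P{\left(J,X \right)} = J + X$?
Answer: $22270$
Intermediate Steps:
$O = 22158$ ($O = 9 + \left(154 + 53\right) 107 = 9 + 207 \cdot 107 = 9 + 22149 = 22158$)
$P{\left(520,-408 \right)} + O = \left(520 - 408\right) + 22158 = 112 + 22158 = 22270$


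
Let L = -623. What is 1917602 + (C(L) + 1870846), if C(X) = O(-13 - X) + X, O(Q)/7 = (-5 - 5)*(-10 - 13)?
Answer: 3789435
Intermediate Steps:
O(Q) = 1610 (O(Q) = 7*((-5 - 5)*(-10 - 13)) = 7*(-10*(-23)) = 7*230 = 1610)
C(X) = 1610 + X
1917602 + (C(L) + 1870846) = 1917602 + ((1610 - 623) + 1870846) = 1917602 + (987 + 1870846) = 1917602 + 1871833 = 3789435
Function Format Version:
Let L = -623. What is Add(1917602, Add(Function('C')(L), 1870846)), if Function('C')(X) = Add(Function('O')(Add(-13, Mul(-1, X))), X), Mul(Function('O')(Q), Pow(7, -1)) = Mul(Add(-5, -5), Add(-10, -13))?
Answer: 3789435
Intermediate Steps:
Function('O')(Q) = 1610 (Function('O')(Q) = Mul(7, Mul(Add(-5, -5), Add(-10, -13))) = Mul(7, Mul(-10, -23)) = Mul(7, 230) = 1610)
Function('C')(X) = Add(1610, X)
Add(1917602, Add(Function('C')(L), 1870846)) = Add(1917602, Add(Add(1610, -623), 1870846)) = Add(1917602, Add(987, 1870846)) = Add(1917602, 1871833) = 3789435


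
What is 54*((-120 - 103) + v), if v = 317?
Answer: 5076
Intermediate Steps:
54*((-120 - 103) + v) = 54*((-120 - 103) + 317) = 54*(-223 + 317) = 54*94 = 5076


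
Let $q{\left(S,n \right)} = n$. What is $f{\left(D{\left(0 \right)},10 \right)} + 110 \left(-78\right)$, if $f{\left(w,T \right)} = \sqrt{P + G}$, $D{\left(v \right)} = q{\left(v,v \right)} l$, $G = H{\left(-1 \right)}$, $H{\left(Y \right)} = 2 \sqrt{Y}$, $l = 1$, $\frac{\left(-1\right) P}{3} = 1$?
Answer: $-8580 + \sqrt{-3 + 2 i} \approx -8579.5 + 1.8174 i$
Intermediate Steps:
$P = -3$ ($P = \left(-3\right) 1 = -3$)
$G = 2 i$ ($G = 2 \sqrt{-1} = 2 i \approx 2.0 i$)
$D{\left(v \right)} = v$ ($D{\left(v \right)} = v 1 = v$)
$f{\left(w,T \right)} = \sqrt{-3 + 2 i}$
$f{\left(D{\left(0 \right)},10 \right)} + 110 \left(-78\right) = \sqrt{-3 + 2 i} + 110 \left(-78\right) = \sqrt{-3 + 2 i} - 8580 = -8580 + \sqrt{-3 + 2 i}$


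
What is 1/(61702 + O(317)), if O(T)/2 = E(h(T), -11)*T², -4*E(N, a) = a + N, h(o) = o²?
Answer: -1/5048405169 ≈ -1.9808e-10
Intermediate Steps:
E(N, a) = -N/4 - a/4 (E(N, a) = -(a + N)/4 = -(N + a)/4 = -N/4 - a/4)
O(T) = 2*T²*(11/4 - T²/4) (O(T) = 2*((-T²/4 - ¼*(-11))*T²) = 2*((-T²/4 + 11/4)*T²) = 2*((11/4 - T²/4)*T²) = 2*(T²*(11/4 - T²/4)) = 2*T²*(11/4 - T²/4))
1/(61702 + O(317)) = 1/(61702 + (½)*317²*(11 - 1*317²)) = 1/(61702 + (½)*100489*(11 - 1*100489)) = 1/(61702 + (½)*100489*(11 - 100489)) = 1/(61702 + (½)*100489*(-100478)) = 1/(61702 - 5048466871) = 1/(-5048405169) = -1/5048405169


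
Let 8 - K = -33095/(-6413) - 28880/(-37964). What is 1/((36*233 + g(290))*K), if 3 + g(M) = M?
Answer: 60865783/1097558909325 ≈ 5.5456e-5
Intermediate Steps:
g(M) = -3 + M
K = 126519759/60865783 (K = 8 - (-33095/(-6413) - 28880/(-37964)) = 8 - (-33095*(-1/6413) - 28880*(-1/37964)) = 8 - (33095/6413 + 7220/9491) = 8 - 1*360406505/60865783 = 8 - 360406505/60865783 = 126519759/60865783 ≈ 2.0787)
1/((36*233 + g(290))*K) = 1/((36*233 + (-3 + 290))*(126519759/60865783)) = (60865783/126519759)/(8388 + 287) = (60865783/126519759)/8675 = (1/8675)*(60865783/126519759) = 60865783/1097558909325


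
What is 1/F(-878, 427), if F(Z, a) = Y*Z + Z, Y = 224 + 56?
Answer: -1/246718 ≈ -4.0532e-6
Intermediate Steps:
Y = 280
F(Z, a) = 281*Z (F(Z, a) = 280*Z + Z = 281*Z)
1/F(-878, 427) = 1/(281*(-878)) = 1/(-246718) = -1/246718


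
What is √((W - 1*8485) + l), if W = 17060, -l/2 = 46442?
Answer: I*√84309 ≈ 290.36*I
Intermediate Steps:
l = -92884 (l = -2*46442 = -92884)
√((W - 1*8485) + l) = √((17060 - 1*8485) - 92884) = √((17060 - 8485) - 92884) = √(8575 - 92884) = √(-84309) = I*√84309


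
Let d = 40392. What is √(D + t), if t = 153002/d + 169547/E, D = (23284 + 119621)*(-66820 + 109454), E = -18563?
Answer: √23786363825887041892922673/62483058 ≈ 78055.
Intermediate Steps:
D = 6092611770 (D = 142905*42634 = 6092611770)
t = -2004083149/374898348 (t = 153002/40392 + 169547/(-18563) = 153002*(1/40392) + 169547*(-1/18563) = 76501/20196 - 169547/18563 = -2004083149/374898348 ≈ -5.3457)
√(D + t) = √(6092611770 - 2004083149/374898348) = √(2284110085574272811/374898348) = √23786363825887041892922673/62483058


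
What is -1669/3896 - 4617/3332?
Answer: -5887235/3245368 ≈ -1.8140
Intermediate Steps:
-1669/3896 - 4617/3332 = -5887235/3245368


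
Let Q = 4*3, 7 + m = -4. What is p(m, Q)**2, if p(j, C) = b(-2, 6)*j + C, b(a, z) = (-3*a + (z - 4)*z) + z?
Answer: 63504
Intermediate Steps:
m = -11 (m = -7 - 4 = -11)
Q = 12
b(a, z) = z - 3*a + z*(-4 + z) (b(a, z) = (-3*a + (-4 + z)*z) + z = (-3*a + z*(-4 + z)) + z = z - 3*a + z*(-4 + z))
p(j, C) = C + 24*j (p(j, C) = (6**2 - 3*(-2) - 3*6)*j + C = (36 + 6 - 18)*j + C = 24*j + C = C + 24*j)
p(m, Q)**2 = (12 + 24*(-11))**2 = (12 - 264)**2 = (-252)**2 = 63504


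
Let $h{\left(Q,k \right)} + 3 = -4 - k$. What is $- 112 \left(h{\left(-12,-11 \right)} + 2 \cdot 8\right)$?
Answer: $-2240$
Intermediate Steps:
$h{\left(Q,k \right)} = -7 - k$ ($h{\left(Q,k \right)} = -3 - \left(4 + k\right) = -7 - k$)
$- 112 \left(h{\left(-12,-11 \right)} + 2 \cdot 8\right) = - 112 \left(\left(-7 - -11\right) + 2 \cdot 8\right) = - 112 \left(\left(-7 + 11\right) + 16\right) = - 112 \left(4 + 16\right) = \left(-112\right) 20 = -2240$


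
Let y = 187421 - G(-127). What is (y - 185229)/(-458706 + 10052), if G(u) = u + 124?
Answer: -2195/448654 ≈ -0.0048924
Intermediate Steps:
G(u) = 124 + u
y = 187424 (y = 187421 - (124 - 127) = 187421 - 1*(-3) = 187421 + 3 = 187424)
(y - 185229)/(-458706 + 10052) = (187424 - 185229)/(-458706 + 10052) = 2195/(-448654) = 2195*(-1/448654) = -2195/448654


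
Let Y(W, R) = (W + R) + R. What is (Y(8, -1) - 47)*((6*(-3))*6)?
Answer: 4428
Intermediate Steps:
Y(W, R) = W + 2*R (Y(W, R) = (R + W) + R = W + 2*R)
(Y(8, -1) - 47)*((6*(-3))*6) = ((8 + 2*(-1)) - 47)*((6*(-3))*6) = ((8 - 2) - 47)*(-18*6) = (6 - 47)*(-108) = -41*(-108) = 4428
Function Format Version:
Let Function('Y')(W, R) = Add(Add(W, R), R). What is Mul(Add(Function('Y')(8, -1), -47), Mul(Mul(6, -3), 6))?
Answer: 4428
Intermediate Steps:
Function('Y')(W, R) = Add(W, Mul(2, R)) (Function('Y')(W, R) = Add(Add(R, W), R) = Add(W, Mul(2, R)))
Mul(Add(Function('Y')(8, -1), -47), Mul(Mul(6, -3), 6)) = Mul(Add(Add(8, Mul(2, -1)), -47), Mul(Mul(6, -3), 6)) = Mul(Add(Add(8, -2), -47), Mul(-18, 6)) = Mul(Add(6, -47), -108) = Mul(-41, -108) = 4428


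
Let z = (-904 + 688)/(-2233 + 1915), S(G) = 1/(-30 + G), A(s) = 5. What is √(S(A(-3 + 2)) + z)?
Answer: 11*√371/265 ≈ 0.79953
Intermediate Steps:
z = 36/53 (z = -216/(-318) = -216*(-1/318) = 36/53 ≈ 0.67924)
√(S(A(-3 + 2)) + z) = √(1/(-30 + 5) + 36/53) = √(1/(-25) + 36/53) = √(-1/25 + 36/53) = √(847/1325) = 11*√371/265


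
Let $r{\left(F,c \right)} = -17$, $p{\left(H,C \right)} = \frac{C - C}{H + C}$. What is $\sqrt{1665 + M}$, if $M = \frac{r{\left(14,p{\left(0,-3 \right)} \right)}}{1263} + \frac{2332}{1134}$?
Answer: $\frac{2 \sqrt{293178484529}}{26523} \approx 40.829$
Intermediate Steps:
$p{\left(H,C \right)} = 0$ ($p{\left(H,C \right)} = \frac{0}{C + H} = 0$)
$M = \frac{487673}{238707}$ ($M = - \frac{17}{1263} + \frac{2332}{1134} = \left(-17\right) \frac{1}{1263} + 2332 \cdot \frac{1}{1134} = - \frac{17}{1263} + \frac{1166}{567} = \frac{487673}{238707} \approx 2.043$)
$\sqrt{1665 + M} = \sqrt{1665 + \frac{487673}{238707}} = \sqrt{\frac{397934828}{238707}} = \frac{2 \sqrt{293178484529}}{26523}$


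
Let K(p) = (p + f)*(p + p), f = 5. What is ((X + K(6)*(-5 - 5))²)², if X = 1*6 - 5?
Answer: 3026768337121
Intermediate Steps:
X = 1 (X = 6 - 5 = 1)
K(p) = 2*p*(5 + p) (K(p) = (p + 5)*(p + p) = (5 + p)*(2*p) = 2*p*(5 + p))
((X + K(6)*(-5 - 5))²)² = ((1 + (2*6*(5 + 6))*(-5 - 5))²)² = ((1 + (2*6*11)*(-10))²)² = ((1 + 132*(-10))²)² = ((1 - 1320)²)² = ((-1319)²)² = 1739761² = 3026768337121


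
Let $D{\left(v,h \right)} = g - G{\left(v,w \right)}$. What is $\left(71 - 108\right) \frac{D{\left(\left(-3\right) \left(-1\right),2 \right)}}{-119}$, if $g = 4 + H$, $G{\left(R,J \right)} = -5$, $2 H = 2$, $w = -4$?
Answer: $\frac{370}{119} \approx 3.1092$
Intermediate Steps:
$H = 1$ ($H = \frac{1}{2} \cdot 2 = 1$)
$g = 5$ ($g = 4 + 1 = 5$)
$D{\left(v,h \right)} = 10$ ($D{\left(v,h \right)} = 5 - -5 = 5 + 5 = 10$)
$\left(71 - 108\right) \frac{D{\left(\left(-3\right) \left(-1\right),2 \right)}}{-119} = \left(71 - 108\right) \frac{10}{-119} = - 37 \cdot 10 \left(- \frac{1}{119}\right) = \left(-37\right) \left(- \frac{10}{119}\right) = \frac{370}{119}$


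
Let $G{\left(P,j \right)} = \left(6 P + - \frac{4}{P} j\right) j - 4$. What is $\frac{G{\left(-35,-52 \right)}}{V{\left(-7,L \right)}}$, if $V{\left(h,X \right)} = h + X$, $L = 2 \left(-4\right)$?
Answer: $- \frac{392876}{525} \approx -748.33$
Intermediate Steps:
$G{\left(P,j \right)} = -4 + j \left(6 P - \frac{4 j}{P}\right)$ ($G{\left(P,j \right)} = \left(6 P - \frac{4 j}{P}\right) j - 4 = j \left(6 P - \frac{4 j}{P}\right) - 4 = -4 + j \left(6 P - \frac{4 j}{P}\right)$)
$L = -8$
$V{\left(h,X \right)} = X + h$
$\frac{G{\left(-35,-52 \right)}}{V{\left(-7,L \right)}} = \frac{-4 - \frac{4 \left(-52\right)^{2}}{-35} + 6 \left(-35\right) \left(-52\right)}{-8 - 7} = \frac{-4 - \left(- \frac{4}{35}\right) 2704 + 10920}{-15} = \left(-4 + \frac{10816}{35} + 10920\right) \left(- \frac{1}{15}\right) = \frac{392876}{35} \left(- \frac{1}{15}\right) = - \frac{392876}{525}$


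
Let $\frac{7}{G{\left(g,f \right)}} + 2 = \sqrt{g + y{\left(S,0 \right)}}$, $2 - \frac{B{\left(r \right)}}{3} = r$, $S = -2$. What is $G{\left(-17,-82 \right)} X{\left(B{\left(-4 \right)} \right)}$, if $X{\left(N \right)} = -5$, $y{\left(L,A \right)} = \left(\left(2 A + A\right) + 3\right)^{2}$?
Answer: $\frac{35}{6} + \frac{35 i \sqrt{2}}{6} \approx 5.8333 + 8.2496 i$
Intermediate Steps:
$B{\left(r \right)} = 6 - 3 r$
$y{\left(L,A \right)} = \left(3 + 3 A\right)^{2}$ ($y{\left(L,A \right)} = \left(3 A + 3\right)^{2} = \left(3 + 3 A\right)^{2}$)
$G{\left(g,f \right)} = \frac{7}{-2 + \sqrt{9 + g}}$ ($G{\left(g,f \right)} = \frac{7}{-2 + \sqrt{g + 9 \left(1 + 0\right)^{2}}} = \frac{7}{-2 + \sqrt{g + 9 \cdot 1^{2}}} = \frac{7}{-2 + \sqrt{g + 9 \cdot 1}} = \frac{7}{-2 + \sqrt{g + 9}} = \frac{7}{-2 + \sqrt{9 + g}}$)
$G{\left(-17,-82 \right)} X{\left(B{\left(-4 \right)} \right)} = \frac{7}{-2 + \sqrt{9 - 17}} \left(-5\right) = \frac{7}{-2 + \sqrt{-8}} \left(-5\right) = \frac{7}{-2 + 2 i \sqrt{2}} \left(-5\right) = - \frac{35}{-2 + 2 i \sqrt{2}}$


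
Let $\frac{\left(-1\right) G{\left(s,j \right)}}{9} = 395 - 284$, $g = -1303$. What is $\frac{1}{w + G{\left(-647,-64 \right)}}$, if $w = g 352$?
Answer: $- \frac{1}{459655} \approx -2.1755 \cdot 10^{-6}$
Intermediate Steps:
$G{\left(s,j \right)} = -999$ ($G{\left(s,j \right)} = - 9 \left(395 - 284\right) = \left(-9\right) 111 = -999$)
$w = -458656$ ($w = \left(-1303\right) 352 = -458656$)
$\frac{1}{w + G{\left(-647,-64 \right)}} = \frac{1}{-458656 - 999} = \frac{1}{-459655} = - \frac{1}{459655}$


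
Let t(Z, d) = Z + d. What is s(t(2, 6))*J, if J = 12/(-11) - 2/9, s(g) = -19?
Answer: 2470/99 ≈ 24.949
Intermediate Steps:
J = -130/99 (J = 12*(-1/11) - 2*1/9 = -12/11 - 2/9 = -130/99 ≈ -1.3131)
s(t(2, 6))*J = -19*(-130/99) = 2470/99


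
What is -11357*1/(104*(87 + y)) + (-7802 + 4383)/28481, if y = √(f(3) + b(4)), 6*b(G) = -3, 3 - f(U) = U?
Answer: (-177788*√2 + 354393829*I)/(1481012*(√2 - 174*I)) ≈ -1.3752 + 0.010201*I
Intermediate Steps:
f(U) = 3 - U
b(G) = -½ (b(G) = (⅙)*(-3) = -½)
y = I*√2/2 (y = √((3 - 1*3) - ½) = √((3 - 3) - ½) = √(0 - ½) = √(-½) = I*√2/2 ≈ 0.70711*I)
-11357*1/(104*(87 + y)) + (-7802 + 4383)/28481 = -11357*1/(104*(87 + I*√2/2)) + (-7802 + 4383)/28481 = -11357/(9048 + 52*I*√2) - 3419*1/28481 = -11357/(9048 + 52*I*√2) - 3419/28481 = -3419/28481 - 11357/(9048 + 52*I*√2)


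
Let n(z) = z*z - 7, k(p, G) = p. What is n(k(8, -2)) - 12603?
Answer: -12546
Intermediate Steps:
n(z) = -7 + z² (n(z) = z² - 7 = -7 + z²)
n(k(8, -2)) - 12603 = (-7 + 8²) - 12603 = (-7 + 64) - 12603 = 57 - 12603 = -12546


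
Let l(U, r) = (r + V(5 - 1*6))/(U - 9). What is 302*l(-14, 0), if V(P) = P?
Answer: 302/23 ≈ 13.130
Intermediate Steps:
l(U, r) = (-1 + r)/(-9 + U) (l(U, r) = (r + (5 - 1*6))/(U - 9) = (r + (5 - 6))/(-9 + U) = (r - 1)/(-9 + U) = (-1 + r)/(-9 + U))
302*l(-14, 0) = 302*((-1 + 0)/(-9 - 14)) = 302*(-1/(-23)) = 302*(-1/23*(-1)) = 302*(1/23) = 302/23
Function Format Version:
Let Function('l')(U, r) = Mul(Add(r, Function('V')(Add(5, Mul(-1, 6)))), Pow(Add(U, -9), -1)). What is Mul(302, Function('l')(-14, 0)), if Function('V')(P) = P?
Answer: Rational(302, 23) ≈ 13.130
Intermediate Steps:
Function('l')(U, r) = Mul(Pow(Add(-9, U), -1), Add(-1, r)) (Function('l')(U, r) = Mul(Add(r, Add(5, Mul(-1, 6))), Pow(Add(U, -9), -1)) = Mul(Add(r, Add(5, -6)), Pow(Add(-9, U), -1)) = Mul(Add(r, -1), Pow(Add(-9, U), -1)) = Mul(Add(-1, r), Pow(Add(-9, U), -1)) = Mul(Pow(Add(-9, U), -1), Add(-1, r)))
Mul(302, Function('l')(-14, 0)) = Mul(302, Mul(Pow(Add(-9, -14), -1), Add(-1, 0))) = Mul(302, Mul(Pow(-23, -1), -1)) = Mul(302, Mul(Rational(-1, 23), -1)) = Mul(302, Rational(1, 23)) = Rational(302, 23)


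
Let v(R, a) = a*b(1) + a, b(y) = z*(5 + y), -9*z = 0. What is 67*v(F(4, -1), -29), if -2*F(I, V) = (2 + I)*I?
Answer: -1943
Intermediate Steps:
z = 0 (z = -1/9*0 = 0)
b(y) = 0 (b(y) = 0*(5 + y) = 0)
F(I, V) = -I*(2 + I)/2 (F(I, V) = -(2 + I)*I/2 = -I*(2 + I)/2)
v(R, a) = a (v(R, a) = a*0 + a = 0 + a = a)
67*v(F(4, -1), -29) = 67*(-29) = -1943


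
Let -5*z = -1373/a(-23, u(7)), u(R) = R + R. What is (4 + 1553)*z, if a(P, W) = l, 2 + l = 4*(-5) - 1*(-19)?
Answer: -712587/5 ≈ -1.4252e+5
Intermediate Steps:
u(R) = 2*R
l = -3 (l = -2 + (4*(-5) - 1*(-19)) = -2 + (-20 + 19) = -2 - 1 = -3)
a(P, W) = -3
z = -1373/15 (z = -(-1373)/(5*(-3)) = -(-1373)*(-1)/(5*3) = -1/5*1373/3 = -1373/15 ≈ -91.533)
(4 + 1553)*z = (4 + 1553)*(-1373/15) = 1557*(-1373/15) = -712587/5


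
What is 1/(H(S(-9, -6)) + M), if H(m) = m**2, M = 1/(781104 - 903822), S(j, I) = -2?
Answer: 122718/490871 ≈ 0.25000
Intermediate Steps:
M = -1/122718 (M = 1/(-122718) = -1/122718 ≈ -8.1488e-6)
1/(H(S(-9, -6)) + M) = 1/((-2)**2 - 1/122718) = 1/(4 - 1/122718) = 1/(490871/122718) = 122718/490871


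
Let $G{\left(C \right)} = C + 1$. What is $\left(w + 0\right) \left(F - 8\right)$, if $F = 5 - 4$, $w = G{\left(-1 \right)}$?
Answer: $0$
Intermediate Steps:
$G{\left(C \right)} = 1 + C$
$w = 0$ ($w = 1 - 1 = 0$)
$F = 1$
$\left(w + 0\right) \left(F - 8\right) = \left(0 + 0\right) \left(1 - 8\right) = 0 \left(-7\right) = 0$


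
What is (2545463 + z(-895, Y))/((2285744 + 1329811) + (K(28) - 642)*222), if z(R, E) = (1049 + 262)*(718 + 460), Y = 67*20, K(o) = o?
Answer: 4089821/3479247 ≈ 1.1755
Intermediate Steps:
Y = 1340
z(R, E) = 1544358 (z(R, E) = 1311*1178 = 1544358)
(2545463 + z(-895, Y))/((2285744 + 1329811) + (K(28) - 642)*222) = (2545463 + 1544358)/((2285744 + 1329811) + (28 - 642)*222) = 4089821/(3615555 - 614*222) = 4089821/(3615555 - 136308) = 4089821/3479247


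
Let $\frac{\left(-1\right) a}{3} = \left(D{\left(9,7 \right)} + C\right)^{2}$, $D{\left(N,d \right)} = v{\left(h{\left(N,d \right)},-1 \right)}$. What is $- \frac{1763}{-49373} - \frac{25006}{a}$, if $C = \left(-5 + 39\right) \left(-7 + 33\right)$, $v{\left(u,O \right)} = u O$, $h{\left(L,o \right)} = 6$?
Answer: $\frac{2655913357}{57091283598} \approx 0.04652$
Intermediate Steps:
$v{\left(u,O \right)} = O u$
$D{\left(N,d \right)} = -6$ ($D{\left(N,d \right)} = \left(-1\right) 6 = -6$)
$C = 884$ ($C = 34 \cdot 26 = 884$)
$a = -2312652$ ($a = - 3 \left(-6 + 884\right)^{2} = - 3 \cdot 878^{2} = \left(-3\right) 770884 = -2312652$)
$- \frac{1763}{-49373} - \frac{25006}{a} = - \frac{1763}{-49373} - \frac{25006}{-2312652} = \left(-1763\right) \left(- \frac{1}{49373}\right) - - \frac{12503}{1156326} = \frac{1763}{49373} + \frac{12503}{1156326} = \frac{2655913357}{57091283598}$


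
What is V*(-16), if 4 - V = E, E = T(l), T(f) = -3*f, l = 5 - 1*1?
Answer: -256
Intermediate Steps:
l = 4 (l = 5 - 1 = 4)
E = -12 (E = -3*4 = -12)
V = 16 (V = 4 - 1*(-12) = 4 + 12 = 16)
V*(-16) = 16*(-16) = -256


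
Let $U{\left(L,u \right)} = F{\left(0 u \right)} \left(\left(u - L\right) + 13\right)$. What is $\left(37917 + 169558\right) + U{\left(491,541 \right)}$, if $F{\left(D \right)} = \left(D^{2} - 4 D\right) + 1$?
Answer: $207538$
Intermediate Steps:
$F{\left(D \right)} = 1 + D^{2} - 4 D$
$U{\left(L,u \right)} = 13 + u - L$ ($U{\left(L,u \right)} = \left(1 + \left(0 u\right)^{2} - 4 \cdot 0 u\right) \left(\left(u - L\right) + 13\right) = \left(1 + 0^{2} - 0\right) \left(13 + u - L\right) = \left(1 + 0 + 0\right) \left(13 + u - L\right) = 1 \left(13 + u - L\right) = 13 + u - L$)
$\left(37917 + 169558\right) + U{\left(491,541 \right)} = \left(37917 + 169558\right) + \left(13 + 541 - 491\right) = 207475 + \left(13 + 541 - 491\right) = 207475 + 63 = 207538$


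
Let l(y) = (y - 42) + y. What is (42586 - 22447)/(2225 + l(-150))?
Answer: 2877/269 ≈ 10.695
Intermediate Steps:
l(y) = -42 + 2*y (l(y) = (-42 + y) + y = -42 + 2*y)
(42586 - 22447)/(2225 + l(-150)) = (42586 - 22447)/(2225 + (-42 + 2*(-150))) = 20139/(2225 + (-42 - 300)) = 20139/(2225 - 342) = 20139/1883 = 20139*(1/1883) = 2877/269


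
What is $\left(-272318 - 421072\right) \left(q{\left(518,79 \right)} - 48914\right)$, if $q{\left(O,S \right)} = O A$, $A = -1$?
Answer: $34275654480$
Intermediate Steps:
$q{\left(O,S \right)} = - O$ ($q{\left(O,S \right)} = O \left(-1\right) = - O$)
$\left(-272318 - 421072\right) \left(q{\left(518,79 \right)} - 48914\right) = \left(-272318 - 421072\right) \left(\left(-1\right) 518 - 48914\right) = - 693390 \left(-518 - 48914\right) = \left(-693390\right) \left(-49432\right) = 34275654480$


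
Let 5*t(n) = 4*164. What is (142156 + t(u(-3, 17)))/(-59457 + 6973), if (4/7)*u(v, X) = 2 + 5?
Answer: -177859/65605 ≈ -2.7111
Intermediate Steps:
u(v, X) = 49/4 (u(v, X) = 7*(2 + 5)/4 = (7/4)*7 = 49/4)
t(n) = 656/5 (t(n) = (4*164)/5 = (⅕)*656 = 656/5)
(142156 + t(u(-3, 17)))/(-59457 + 6973) = (142156 + 656/5)/(-59457 + 6973) = (711436/5)/(-52484) = (711436/5)*(-1/52484) = -177859/65605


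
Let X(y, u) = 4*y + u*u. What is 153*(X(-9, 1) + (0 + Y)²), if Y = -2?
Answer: -4743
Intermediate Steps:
X(y, u) = u² + 4*y (X(y, u) = 4*y + u² = u² + 4*y)
153*(X(-9, 1) + (0 + Y)²) = 153*((1² + 4*(-9)) + (0 - 2)²) = 153*((1 - 36) + (-2)²) = 153*(-35 + 4) = 153*(-31) = -4743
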